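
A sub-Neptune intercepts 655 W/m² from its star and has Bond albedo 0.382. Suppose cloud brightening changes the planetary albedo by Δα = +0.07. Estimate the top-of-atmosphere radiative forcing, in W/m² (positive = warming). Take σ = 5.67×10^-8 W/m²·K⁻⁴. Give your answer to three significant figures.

-11.5 W/m²

The change in absorbed flux is Δ[S(1−α)/4] = −SΔα/4 = -11.46 W/m².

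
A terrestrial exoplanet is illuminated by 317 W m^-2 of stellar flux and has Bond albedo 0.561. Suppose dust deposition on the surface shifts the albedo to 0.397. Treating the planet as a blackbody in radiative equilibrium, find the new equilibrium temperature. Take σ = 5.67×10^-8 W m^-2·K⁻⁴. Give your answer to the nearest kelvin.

T₂ = [S(1−α₂)/(4σ)]^(1/4) = [317.0·0.603/(4σ)]^(1/4) = 170.4 K.

170 K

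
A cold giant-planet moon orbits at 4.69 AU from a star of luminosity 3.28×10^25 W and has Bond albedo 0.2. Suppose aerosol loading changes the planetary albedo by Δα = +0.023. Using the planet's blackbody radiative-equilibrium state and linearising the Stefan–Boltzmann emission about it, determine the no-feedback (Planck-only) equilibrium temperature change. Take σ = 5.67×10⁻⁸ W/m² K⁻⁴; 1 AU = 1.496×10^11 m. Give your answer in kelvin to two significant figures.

-0.47 kelvin

Orbital distance: d = 4.69 AU = 7.016×10^11 m.
S = L/(4πd²) = 5.302 W/m².
Reference equilibrium: T_e = [S(1−α)/(4σ)]^(1/4) = 65.76 K.
TOA radiative forcing: ΔF = −S·Δα/4 = −5.302·(+0.023)/4 = -0.03049 W/m².
Linearising σT⁴ gives d(σT⁴)/dT = 4σT_e³ = 0.06450 W/m² per K.
Hence the no-feedback warming is ΔF/(4σT_e³) = -0.473 K.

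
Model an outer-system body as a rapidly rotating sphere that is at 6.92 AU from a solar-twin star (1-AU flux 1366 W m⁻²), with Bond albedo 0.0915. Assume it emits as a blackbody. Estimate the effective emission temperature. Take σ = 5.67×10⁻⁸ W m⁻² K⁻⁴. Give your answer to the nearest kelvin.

103 K

Flux at the orbit: S = 1366/(6.92)² = 28.53 W m⁻².
Absorbed flux (global mean): S(1−α)/4 = 28.53·0.908/4 = 6.479 W m⁻².
Balancing against σT⁴: T = (6.479/5.67×10⁻⁸)^(1/4) = 103.4 K.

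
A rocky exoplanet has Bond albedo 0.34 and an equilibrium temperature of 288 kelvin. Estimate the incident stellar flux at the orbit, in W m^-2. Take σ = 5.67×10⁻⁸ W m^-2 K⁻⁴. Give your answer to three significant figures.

Invert the energy balance for S: S = 4σT⁴/(1−α).
σT⁴ = 5.67×10⁻⁸·(288)⁴ = 390.1 W m^-2.
S = 4·390.1/0.66 = 2364 W m^-2.

2360 W m^-2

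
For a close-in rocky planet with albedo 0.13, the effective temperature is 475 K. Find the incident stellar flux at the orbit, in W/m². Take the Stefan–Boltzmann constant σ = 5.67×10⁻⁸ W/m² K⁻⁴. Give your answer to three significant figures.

Invert the energy balance for S: S = 4σT⁴/(1−α).
The emitted flux is σT⁴ = 2886 W/m².
So S = 4×2886/(1−0.13) = 13270 W/m².

13300 W/m²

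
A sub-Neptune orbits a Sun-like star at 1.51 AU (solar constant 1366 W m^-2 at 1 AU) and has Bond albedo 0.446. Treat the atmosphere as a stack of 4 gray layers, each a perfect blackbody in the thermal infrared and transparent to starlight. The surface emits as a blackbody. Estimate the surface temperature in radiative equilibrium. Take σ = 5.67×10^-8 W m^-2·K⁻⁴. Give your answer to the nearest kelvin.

292 kelvin

Flux at the orbit: S = 1366/(1.51)² = 599.1 W m^-2.
The effective emission temperature is T_e = [S(1−α)/(4σ)]^¼ = 195.6 K.
Layer-by-layer balance gives σT_s⁴ = (N+1)σT_e⁴, so T_s = 5^¼·195.6 = 292.5 K.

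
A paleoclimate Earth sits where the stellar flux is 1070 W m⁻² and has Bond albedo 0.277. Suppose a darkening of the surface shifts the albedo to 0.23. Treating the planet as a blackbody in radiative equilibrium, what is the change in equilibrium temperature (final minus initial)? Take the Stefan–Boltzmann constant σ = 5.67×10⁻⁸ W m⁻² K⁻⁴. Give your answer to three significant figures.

Initial: T₁ = [S(1−0.277)/(4σ)]^(1/4) = 241.7 K.
Final:   T₂ = [S(1−0.23)/(4σ)]^(1/4) = 245.5 K.
ΔT = T₂ − T₁ = 3.835 K.

3.84 K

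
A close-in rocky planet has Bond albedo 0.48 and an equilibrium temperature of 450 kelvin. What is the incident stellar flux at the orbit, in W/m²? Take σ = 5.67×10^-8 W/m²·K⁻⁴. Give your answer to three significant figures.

17900 W/m²

From S(1−α)/4 = σT⁴: S = 4σT⁴/(1−α).
The emitted flux is σT⁴ = 2325 W/m².
So S = 4×2325/(1−0.48) = 17890 W/m².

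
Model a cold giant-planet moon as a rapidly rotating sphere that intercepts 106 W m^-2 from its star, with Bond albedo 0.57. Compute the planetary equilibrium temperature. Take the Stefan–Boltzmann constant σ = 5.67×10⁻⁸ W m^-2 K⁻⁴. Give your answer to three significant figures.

Absorbed flux (global mean): S(1−α)/4 = 106.0·0.43/4 = 11.40 W m^-2.
Balancing against σT⁴: T = (11.40/5.67×10⁻⁸)^(1/4) = 119.1 K.

119 K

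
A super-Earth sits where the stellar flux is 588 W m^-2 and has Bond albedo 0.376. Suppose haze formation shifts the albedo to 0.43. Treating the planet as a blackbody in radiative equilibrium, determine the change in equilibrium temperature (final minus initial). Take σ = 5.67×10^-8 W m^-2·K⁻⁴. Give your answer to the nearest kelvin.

-4 K

Initial: T₁ = [S(1−0.376)/(4σ)]^(1/4) = 200.6 K.
Final:   T₂ = [S(1−0.43)/(4σ)]^(1/4) = 196.1 K.
ΔT = T₂ − T₁ = -4.487 K.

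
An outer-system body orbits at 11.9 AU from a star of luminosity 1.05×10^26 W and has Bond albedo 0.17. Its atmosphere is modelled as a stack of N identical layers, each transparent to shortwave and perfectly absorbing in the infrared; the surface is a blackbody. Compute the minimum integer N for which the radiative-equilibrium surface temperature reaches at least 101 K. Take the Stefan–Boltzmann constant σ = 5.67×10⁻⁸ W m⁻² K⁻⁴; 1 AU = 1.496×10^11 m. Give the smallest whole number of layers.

10

Orbital distance: d = 11.9 AU = 1.780×10^12 m.
S = L/(4πd²) = 2.636 W m⁻².
The effective emission temperature is T_e = [S(1−α)/(4σ)]^¼ = 55.73 K.
Need (N+1)T_e⁴ ≥ T_s⁴, i.e. N+1 ≥ (101/55.73)⁴ = 10.785.
The minimum whole number is N = 10.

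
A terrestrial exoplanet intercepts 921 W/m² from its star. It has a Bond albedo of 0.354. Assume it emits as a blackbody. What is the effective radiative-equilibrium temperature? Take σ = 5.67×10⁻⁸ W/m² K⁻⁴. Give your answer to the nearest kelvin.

226 K

Averaging over the sphere, the absorbed flux is S(1−α)/4 = 148.7 W/m².
Set σT⁴ = 148.7 → T = (148.7/σ)^(1/4) = 226.3 K.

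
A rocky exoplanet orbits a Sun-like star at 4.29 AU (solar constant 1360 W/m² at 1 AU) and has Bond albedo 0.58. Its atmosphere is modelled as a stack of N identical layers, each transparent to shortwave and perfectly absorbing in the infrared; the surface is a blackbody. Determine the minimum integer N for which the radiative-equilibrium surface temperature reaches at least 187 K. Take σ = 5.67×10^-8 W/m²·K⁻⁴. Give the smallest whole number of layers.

By the inverse-square law, S = 1360/4.29² = 73.90 W/m².
OLR = S(1−α)/4 = 7.759 W/m²; the top layer radiates at T_e = 108.2 K.
Since T_s⁴ = (N+1)T_e⁴, we need N ≥ (T_s/T_e)⁴ − 1 = 7.936.
The minimum whole number is N = 8.

8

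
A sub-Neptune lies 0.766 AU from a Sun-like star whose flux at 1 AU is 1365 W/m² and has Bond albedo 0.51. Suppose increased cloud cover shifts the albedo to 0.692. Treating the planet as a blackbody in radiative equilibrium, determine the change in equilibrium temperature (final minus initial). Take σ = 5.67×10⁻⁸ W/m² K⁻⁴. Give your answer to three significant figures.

By the inverse-square law, S = 1365/0.766² = 2326 W/m².
Initial: T₁ = [S(1−0.51)/(4σ)]^(1/4) = 266.3 K.
After:  T₂ = [2326·0.308/(4σ)]^(1/4) = 237.1 K.
ΔT = T₂ − T₁ = -29.18 K.

-29.2 kelvin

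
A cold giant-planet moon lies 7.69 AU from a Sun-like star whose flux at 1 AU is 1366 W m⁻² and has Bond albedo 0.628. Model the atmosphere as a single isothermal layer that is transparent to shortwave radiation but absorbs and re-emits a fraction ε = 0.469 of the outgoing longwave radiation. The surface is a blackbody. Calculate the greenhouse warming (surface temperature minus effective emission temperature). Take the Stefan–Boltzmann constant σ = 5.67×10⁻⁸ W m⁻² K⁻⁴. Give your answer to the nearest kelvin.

By the inverse-square law, S = 1366/7.69² = 23.10 W m⁻².
At the top of the atmosphere, σT_e⁴ = S(1−α)/4 = 2.148 W m⁻², giving T_e = 78.46 K.
For a single slab of emissivity ε, T_s⁴ = 2T_e⁴/(2−ε); thus T_s = 78.46·(1.306)^(1/4) = 83.88 K.
T_s − T_e = 83.88 − 78.46 = 5.420 K.

5 K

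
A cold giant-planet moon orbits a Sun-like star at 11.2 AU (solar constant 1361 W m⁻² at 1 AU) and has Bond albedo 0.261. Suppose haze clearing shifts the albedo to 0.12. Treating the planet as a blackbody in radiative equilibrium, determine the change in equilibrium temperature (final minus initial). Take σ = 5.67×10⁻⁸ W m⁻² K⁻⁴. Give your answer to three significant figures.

3.44 K

Flux at the orbit: S = 1361/(11.2)² = 10.85 W m⁻².
With α = 0.261, T₁ = 77.11 K.
With α = 0.12, T₂ = 80.55 K.
ΔT = T₂ − T₁ = 3.441 K.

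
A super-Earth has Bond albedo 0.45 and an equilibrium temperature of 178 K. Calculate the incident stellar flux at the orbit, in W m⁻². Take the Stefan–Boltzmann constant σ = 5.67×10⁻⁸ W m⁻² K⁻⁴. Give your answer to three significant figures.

414 W m⁻²

From S(1−α)/4 = σT⁴: S = 4σT⁴/(1−α).
The emitted flux is σT⁴ = 56.92 W m⁻².
S = 4·56.92/0.55 = 414.0 W m⁻².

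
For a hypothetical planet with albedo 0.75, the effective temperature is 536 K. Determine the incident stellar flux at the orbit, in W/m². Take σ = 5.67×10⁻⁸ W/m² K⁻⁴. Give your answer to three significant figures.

74900 W/m²

Invert the energy balance for S: S = 4σT⁴/(1−α).
The emitted flux is σT⁴ = 4680 W/m².
S = 4·4680/0.25 = 74880 W/m².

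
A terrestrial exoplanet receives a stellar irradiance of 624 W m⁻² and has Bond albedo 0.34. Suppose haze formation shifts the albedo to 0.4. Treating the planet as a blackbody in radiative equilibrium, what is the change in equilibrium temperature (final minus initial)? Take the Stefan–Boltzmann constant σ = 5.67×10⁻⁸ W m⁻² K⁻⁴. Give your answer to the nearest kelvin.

-5 K

With α = 0.34, T₁ = 206.4 K.
With α = 0.4, T₂ = 201.6 K.
Change: 201.6 − 206.4 = -4.861 K.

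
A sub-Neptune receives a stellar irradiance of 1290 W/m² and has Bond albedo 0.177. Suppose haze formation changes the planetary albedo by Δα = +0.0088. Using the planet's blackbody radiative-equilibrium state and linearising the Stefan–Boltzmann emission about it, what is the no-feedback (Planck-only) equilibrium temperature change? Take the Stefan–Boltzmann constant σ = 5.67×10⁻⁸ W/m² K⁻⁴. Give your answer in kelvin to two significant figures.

-0.70 K

Unperturbed T_e = [1290·(1−0.177)/(4σ)]^¼ = 261.6 K.
The change in absorbed flux is Δ[S(1−α)/4] = −SΔα/4 = -2.838 W/m².
Linearising σT⁴ gives d(σT⁴)/dT = 4σT_e³ = 4.059 W/m² per K.
Hence the no-feedback warming is ΔF/(4σT_e³) = -0.699 K.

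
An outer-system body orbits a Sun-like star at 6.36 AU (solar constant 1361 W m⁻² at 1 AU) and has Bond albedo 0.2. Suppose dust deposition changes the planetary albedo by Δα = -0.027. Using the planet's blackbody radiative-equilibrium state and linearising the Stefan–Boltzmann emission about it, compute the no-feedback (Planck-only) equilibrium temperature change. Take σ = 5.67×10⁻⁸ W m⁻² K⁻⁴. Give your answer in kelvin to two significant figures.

0.88 kelvin

By the inverse-square law, S = 1361/6.36² = 33.65 W m⁻².
The baseline emission temperature is T_e = 104.4 K.
The change in absorbed flux is Δ[S(1−α)/4] = −SΔα/4 = 0.2271 W m⁻².
Planck response: λ_P = 4σT_e³ = 4·5.67×10⁻⁸·(104.4)³ = 0.2579 W m⁻²/K.
ΔT₀ = ΔF/λ_P = 0.2271/0.2579 = 0.881 K.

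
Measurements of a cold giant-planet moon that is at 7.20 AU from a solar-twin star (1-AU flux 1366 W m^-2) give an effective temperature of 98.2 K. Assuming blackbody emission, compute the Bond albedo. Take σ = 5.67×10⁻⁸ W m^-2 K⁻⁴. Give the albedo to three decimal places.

Irradiance scales as 1/d², so S = 1366 W m^-2 × (1/7.20)² = 26.35 W m^-2.
From σT⁴ = S(1−α)/4 we invert for α: 1−α = 4σT⁴/S.
4σT⁴ = 4·5.67×10⁻⁸·(98.2)⁴ = 21.09 W m^-2.
Hence α = 1 − 21.09/26.35 = 0.1996.

0.200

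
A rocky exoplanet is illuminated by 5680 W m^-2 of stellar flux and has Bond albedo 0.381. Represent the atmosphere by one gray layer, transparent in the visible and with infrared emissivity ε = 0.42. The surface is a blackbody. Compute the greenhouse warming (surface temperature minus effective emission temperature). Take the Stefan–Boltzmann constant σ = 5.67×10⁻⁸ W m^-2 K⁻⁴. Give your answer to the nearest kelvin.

21 K

Effective emission temperature (TOA balance): σT_e⁴ = S(1−α)/4 = 879.0 W m^-2 → T_e = 352.9 K.
For a single slab of emissivity ε, T_s⁴ = 2T_e⁴/(2−ε); thus T_s = 352.9·(1.266)^(1/4) = 374.3 K.
T_s − T_e = 374.3 − 352.9 = 21.42 K.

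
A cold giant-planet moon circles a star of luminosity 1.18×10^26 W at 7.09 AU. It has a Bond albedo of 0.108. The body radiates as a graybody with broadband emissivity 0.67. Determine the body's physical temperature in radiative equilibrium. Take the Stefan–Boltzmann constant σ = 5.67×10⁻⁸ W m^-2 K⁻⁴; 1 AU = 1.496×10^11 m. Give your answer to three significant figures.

Orbital distance: d = 7.09 AU = 1.061×10^12 m.
Flux at the orbit: S = L/(4πd²) = 1.18×10^26/(4π·(1.06×10^12)²) = 8.347 W m^-2.
Averaging over the sphere, the absorbed flux is S(1−α)/4 = 1.861 W m^-2.
Radiative balance εσT⁴ = 1.861 gives T = [1.861/(0.67·σ)]^(1/4) = 83.66 K.

83.7 K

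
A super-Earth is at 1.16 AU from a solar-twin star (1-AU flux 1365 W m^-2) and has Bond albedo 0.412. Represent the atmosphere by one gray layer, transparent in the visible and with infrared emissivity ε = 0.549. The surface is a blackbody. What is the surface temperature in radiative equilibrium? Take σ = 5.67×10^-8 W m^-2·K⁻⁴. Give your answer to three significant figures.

Flux at the orbit: S = 1365/(1.16)² = 1014 W m^-2.
Effective emission temperature (TOA balance): σT_e⁴ = S(1−α)/4 = 149.1 W m^-2 → T_e = 226.5 K.
For a single slab of emissivity ε, T_s⁴ = 2T_e⁴/(2−ε); thus T_s = 226.5·(1.378)^(1/4) = 245.4 K.

245 K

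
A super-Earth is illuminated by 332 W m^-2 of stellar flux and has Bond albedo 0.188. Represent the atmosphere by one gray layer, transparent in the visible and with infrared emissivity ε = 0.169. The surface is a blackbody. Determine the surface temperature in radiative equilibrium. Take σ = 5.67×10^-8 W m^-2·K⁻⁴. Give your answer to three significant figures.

190 kelvin

The planet radiates to space at T_e = [S(1−α)/(4σ)]^(1/4) = 185.7 K.
For a single slab of emissivity ε, T_s⁴ = 2T_e⁴/(2−ε); thus T_s = 185.7·(1.092)^(1/4) = 189.8 K.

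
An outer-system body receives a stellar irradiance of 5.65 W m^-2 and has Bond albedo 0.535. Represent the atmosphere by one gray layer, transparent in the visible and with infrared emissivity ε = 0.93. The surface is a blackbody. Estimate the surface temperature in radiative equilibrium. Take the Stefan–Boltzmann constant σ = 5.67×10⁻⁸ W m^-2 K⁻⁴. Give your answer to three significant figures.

The planet radiates to space at T_e = [S(1−α)/(4σ)]^(1/4) = 58.34 K.
For a single slab of emissivity ε, T_s⁴ = 2T_e⁴/(2−ε); thus T_s = 58.34·(1.869)^(1/4) = 68.21 K.

68.2 K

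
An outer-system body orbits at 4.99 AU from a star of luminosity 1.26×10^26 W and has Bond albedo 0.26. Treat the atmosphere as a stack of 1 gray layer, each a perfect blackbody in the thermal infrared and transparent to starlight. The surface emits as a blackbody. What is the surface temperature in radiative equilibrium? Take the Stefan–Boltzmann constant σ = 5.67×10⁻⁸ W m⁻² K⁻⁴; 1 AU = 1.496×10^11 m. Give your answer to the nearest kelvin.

104 K

d = 4.99 × 1.496×10^11 m = 7.465×10^11 m.
Spreading L over a sphere of radius d: S = 1.26×10^26/(4π·7.47×10^11²) = 17.99 W m⁻².
The effective emission temperature is T_e = [S(1−α)/(4σ)]^¼ = 87.53 K.
Layer-by-layer balance gives σT_s⁴ = (N+1)σT_e⁴, so T_s = 2^¼·87.53 = 104.1 K.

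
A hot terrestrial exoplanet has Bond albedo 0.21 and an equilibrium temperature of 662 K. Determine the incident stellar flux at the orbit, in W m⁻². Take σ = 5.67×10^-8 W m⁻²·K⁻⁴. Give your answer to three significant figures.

Invert the energy balance for S: S = 4σT⁴/(1−α).
σT⁴ = 5.67×10⁻⁸·(662)⁴ = 10890 W m⁻².
S = 4·10890/0.79 = 55140 W m⁻².

55100 W m⁻²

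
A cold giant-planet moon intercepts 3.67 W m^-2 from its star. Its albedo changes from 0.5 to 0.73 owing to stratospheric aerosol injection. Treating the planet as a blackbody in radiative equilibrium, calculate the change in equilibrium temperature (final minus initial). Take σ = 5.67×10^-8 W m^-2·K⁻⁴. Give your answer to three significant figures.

-7.61 K

Before: T₁ = [3.670·0.5/(4σ)]^(1/4) = 53.33 K.
Final:   T₂ = [S(1−0.73)/(4σ)]^(1/4) = 45.72 K.
Change: 45.72 − 53.33 = -7.614 K.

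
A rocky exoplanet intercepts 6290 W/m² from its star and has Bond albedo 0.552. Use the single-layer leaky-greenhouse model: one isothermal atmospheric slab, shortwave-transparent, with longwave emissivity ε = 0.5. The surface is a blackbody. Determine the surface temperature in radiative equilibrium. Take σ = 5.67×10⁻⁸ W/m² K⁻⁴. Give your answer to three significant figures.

359 K

At the top of the atmosphere, σT_e⁴ = S(1−α)/4 = 704.5 W/m², giving T_e = 333.9 K.
For a single slab of emissivity ε, T_s⁴ = 2T_e⁴/(2−ε); thus T_s = 333.9·(1.333)^(1/4) = 358.8 K.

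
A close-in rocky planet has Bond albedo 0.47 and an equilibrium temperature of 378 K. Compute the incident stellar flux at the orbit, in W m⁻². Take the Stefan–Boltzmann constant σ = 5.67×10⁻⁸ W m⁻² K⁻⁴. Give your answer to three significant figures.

8740 W m⁻²

Invert the energy balance for S: S = 4σT⁴/(1−α).
The emitted flux is σT⁴ = 1158 W m⁻².
So S = 4×1158/(1−0.47) = 8736 W m⁻².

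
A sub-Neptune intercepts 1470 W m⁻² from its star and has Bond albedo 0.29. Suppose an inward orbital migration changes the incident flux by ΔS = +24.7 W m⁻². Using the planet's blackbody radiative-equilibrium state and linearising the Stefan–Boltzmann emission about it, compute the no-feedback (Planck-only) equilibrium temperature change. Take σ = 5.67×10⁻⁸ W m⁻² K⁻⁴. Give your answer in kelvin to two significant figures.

Reference equilibrium: T_e = [S(1−α)/(4σ)]^(1/4) = 260.5 K.
Only a fraction (1−α) is absorbed and it's spread over 4πR², so ΔF = (1−α)ΔS/4 = 4.384 W m⁻².
Planck response: λ_P = 4σT_e³ = 4·5.67×10⁻⁸·(260.5)³ = 4.007 W m⁻²/K.
Hence the no-feedback warming is ΔF/(4σT_e³) = 1.09 K.

1.1 K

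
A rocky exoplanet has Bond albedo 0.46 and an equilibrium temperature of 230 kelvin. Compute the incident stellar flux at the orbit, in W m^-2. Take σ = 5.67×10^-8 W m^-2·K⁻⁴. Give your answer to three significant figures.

1180 W m^-2

Invert the energy balance for S: S = 4σT⁴/(1−α).
σT⁴ = 5.67×10⁻⁸·(230)⁴ = 158.7 W m^-2.
S = 4·158.7/0.54 = 1175 W m^-2.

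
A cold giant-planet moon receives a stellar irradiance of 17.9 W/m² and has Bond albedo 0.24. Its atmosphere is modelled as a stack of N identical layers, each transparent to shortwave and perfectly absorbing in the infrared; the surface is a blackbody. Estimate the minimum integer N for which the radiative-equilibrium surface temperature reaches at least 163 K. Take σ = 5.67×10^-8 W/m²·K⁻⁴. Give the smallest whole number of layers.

11

The effective emission temperature is T_e = [S(1−α)/(4σ)]^¼ = 88.00 K.
Since T_s⁴ = (N+1)T_e⁴, we need N ≥ (T_s/T_e)⁴ − 1 = 10.769.
So N ≥ 10.769; the smallest integer is N = 11.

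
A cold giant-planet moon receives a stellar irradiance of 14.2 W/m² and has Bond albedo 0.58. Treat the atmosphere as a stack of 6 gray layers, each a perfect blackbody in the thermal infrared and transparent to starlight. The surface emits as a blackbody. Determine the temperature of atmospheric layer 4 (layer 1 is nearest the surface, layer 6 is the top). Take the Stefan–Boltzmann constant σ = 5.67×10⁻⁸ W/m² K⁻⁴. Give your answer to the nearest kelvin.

OLR = S(1−α)/4 = 1.491 W/m²; the top layer radiates at T_e = 71.61 K.
Each opaque layer satisfies 2T_j⁴ = T_{j−1}⁴ + T_{j+1}⁴, giving T_k⁴ = (N+1−k)T_e⁴.
With k = 4: T_4 = (6+1−4)^¼·71.61 K = 94.24 K.

94 K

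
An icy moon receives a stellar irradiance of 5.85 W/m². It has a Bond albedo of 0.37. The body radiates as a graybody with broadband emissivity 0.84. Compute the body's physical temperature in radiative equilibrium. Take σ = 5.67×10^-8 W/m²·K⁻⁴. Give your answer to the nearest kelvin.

The planet absorbs (1−α)S over its disc πR² and re-emits over 4πR², so the mean absorbed flux is (1−0.37)·5.850/4 = 0.9214 W/m².
Equating to εσT⁴ with ε = 0.84: T = (0.9214/0.84σ)^(1/4) = 66.32 K.

66 K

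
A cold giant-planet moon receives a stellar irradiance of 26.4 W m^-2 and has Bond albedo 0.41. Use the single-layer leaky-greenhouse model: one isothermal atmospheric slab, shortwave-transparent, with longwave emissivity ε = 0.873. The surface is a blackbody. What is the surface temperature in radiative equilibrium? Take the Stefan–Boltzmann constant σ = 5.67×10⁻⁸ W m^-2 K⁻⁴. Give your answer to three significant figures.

At the top of the atmosphere, σT_e⁴ = S(1−α)/4 = 3.894 W m^-2, giving T_e = 91.03 K.
The surface balance (absorbed SW + ε·downward IR = σT_s⁴) with T_a⁴ = T_s⁴/2 reduces to T_s = T_e·[2/(2−ε)]^¼ = 105.1 K.

105 K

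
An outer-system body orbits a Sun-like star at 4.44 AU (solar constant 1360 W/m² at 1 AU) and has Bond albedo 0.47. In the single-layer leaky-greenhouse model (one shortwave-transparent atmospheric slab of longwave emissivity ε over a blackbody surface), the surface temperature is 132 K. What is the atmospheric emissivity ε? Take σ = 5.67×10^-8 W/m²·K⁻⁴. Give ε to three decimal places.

Flux at the orbit: S = 1360/(4.44)² = 68.99 W/m².
First, T_e = [68.99·(1−0.47)/(4σ)]^(1/4) = 112.7 K.
Since (2−ε)/2 = (T_e/T_s)⁴ = 0.5310, ε = 0.9380.

0.938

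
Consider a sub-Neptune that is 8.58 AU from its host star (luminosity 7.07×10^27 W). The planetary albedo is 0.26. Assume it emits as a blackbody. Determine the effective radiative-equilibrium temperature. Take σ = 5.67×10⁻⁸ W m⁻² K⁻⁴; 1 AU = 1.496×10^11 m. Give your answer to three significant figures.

183 kelvin

Orbital distance: d = 8.58 AU = 1.284×10^12 m.
Flux at the orbit: S = L/(4πd²) = 7.07×10^27/(4π·(1.28×10^12)²) = 341.5 W m⁻².
Averaging over the sphere, the absorbed flux is S(1−α)/4 = 63.17 W m⁻².
In equilibrium σT⁴ equals this, so T = 182.7 K.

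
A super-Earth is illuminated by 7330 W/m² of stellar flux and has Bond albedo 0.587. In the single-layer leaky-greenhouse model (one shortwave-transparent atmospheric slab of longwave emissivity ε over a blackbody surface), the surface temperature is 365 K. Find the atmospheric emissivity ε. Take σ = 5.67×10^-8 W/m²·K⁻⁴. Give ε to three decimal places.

0.496

TOA balance gives T_e = 339.9 K.
Inverting T_s⁴ = 2T_e⁴/(2−ε): (T_e/T_s)⁴ = 0.7520, so ε = 2(1 − 0.7520) = 0.4959.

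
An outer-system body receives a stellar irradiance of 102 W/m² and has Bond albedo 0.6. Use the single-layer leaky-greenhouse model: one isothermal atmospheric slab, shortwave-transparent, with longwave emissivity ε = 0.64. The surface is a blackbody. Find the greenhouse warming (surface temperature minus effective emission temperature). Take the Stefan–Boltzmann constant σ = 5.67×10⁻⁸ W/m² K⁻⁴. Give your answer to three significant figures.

At the top of the atmosphere, σT_e⁴ = S(1−α)/4 = 10.20 W/m², giving T_e = 115.8 K.
For a single slab of emissivity ε, T_s⁴ = 2T_e⁴/(2−ε); thus T_s = 115.8·(1.471)^(1/4) = 127.5 K.
The atmosphere warms the surface by 11.72 K.

11.7 kelvin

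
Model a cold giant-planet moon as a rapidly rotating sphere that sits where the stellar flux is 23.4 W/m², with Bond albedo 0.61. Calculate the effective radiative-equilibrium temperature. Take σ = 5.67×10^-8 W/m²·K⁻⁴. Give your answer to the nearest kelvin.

80 kelvin

The planet absorbs (1−α)S over its disc πR² and re-emits over 4πR², so the mean absorbed flux is (1−0.61)·23.40/4 = 2.281 W/m².
Set σT⁴ = 2.281 → T = (2.281/σ)^(1/4) = 79.65 K.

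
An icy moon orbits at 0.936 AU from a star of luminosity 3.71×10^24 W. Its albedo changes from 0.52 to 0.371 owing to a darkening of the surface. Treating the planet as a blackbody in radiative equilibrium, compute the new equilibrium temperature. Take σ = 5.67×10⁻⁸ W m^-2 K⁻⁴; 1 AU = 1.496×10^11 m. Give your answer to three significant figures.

80.4 kelvin

Orbital distance: d = 0.936 AU = 1.400×10^11 m.
Spreading L over a sphere of radius d: S = 3.71×10^24/(4π·1.40×10^11²) = 15.06 W m^-2.
With the new albedo, S(1−α₂)/4 = 2.368 W m^-2, so T₂ = 80.39 K.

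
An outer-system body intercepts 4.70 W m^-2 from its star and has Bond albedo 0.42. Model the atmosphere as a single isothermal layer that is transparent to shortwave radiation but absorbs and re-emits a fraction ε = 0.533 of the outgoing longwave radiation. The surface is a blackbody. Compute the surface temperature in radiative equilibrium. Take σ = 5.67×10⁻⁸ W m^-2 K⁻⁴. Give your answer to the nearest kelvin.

64 K

The planet radiates to space at T_e = [S(1−α)/(4σ)]^(1/4) = 58.88 K.
For a single slab of emissivity ε, T_s⁴ = 2T_e⁴/(2−ε); thus T_s = 58.88·(1.363)^(1/4) = 63.62 K.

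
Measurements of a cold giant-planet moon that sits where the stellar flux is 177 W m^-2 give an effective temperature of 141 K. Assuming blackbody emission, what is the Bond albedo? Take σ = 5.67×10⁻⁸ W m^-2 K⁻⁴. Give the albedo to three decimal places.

Energy balance: S(1−α)/4 = σT⁴, so 1−α = 4σT⁴/S.
σT⁴ = 22.41 W m^-2, so 4σT⁴ = 89.64 W m^-2.
1−α = 89.64/177.0 = 0.5065, so α = 0.4935.

0.494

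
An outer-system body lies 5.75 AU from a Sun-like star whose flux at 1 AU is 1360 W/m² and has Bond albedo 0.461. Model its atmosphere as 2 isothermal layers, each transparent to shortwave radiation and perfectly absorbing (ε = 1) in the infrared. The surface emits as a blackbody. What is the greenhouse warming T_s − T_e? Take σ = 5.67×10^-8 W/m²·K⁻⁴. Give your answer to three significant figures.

Flux at the orbit: S = 1360/(5.75)² = 41.13 W/m².
OLR = S(1−α)/4 = 5.543 W/m²; the top layer radiates at T_e = 99.43 K.
T_s = (N+1)^(1/4)·T_e = 130.9 K.
So the greenhouse effect raises the surface by 130.9 − 99.43 = 31.43 K.

31.4 kelvin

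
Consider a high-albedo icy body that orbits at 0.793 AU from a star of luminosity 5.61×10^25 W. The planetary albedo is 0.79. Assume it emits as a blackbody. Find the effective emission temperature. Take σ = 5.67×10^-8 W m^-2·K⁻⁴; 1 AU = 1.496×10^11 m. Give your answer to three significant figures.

d = 0.793 × 1.496×10^11 m = 1.186×10^11 m.
S = L/(4πd²) = 317.2 W m^-2.
The planet absorbs (1−α)S over its disc πR² and re-emits over 4πR², so the mean absorbed flux is (1−0.79)·317.2/4 = 16.65 W m^-2.
Balancing against σT⁴: T = (16.65/5.67×10⁻⁸)^(1/4) = 130.9 K.

131 kelvin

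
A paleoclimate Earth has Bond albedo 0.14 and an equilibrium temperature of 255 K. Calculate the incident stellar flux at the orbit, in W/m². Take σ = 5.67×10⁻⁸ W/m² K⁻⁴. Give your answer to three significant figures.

From S(1−α)/4 = σT⁴: S = 4σT⁴/(1−α).
The emitted flux is σT⁴ = 239.7 W/m².
S = 4·239.7/0.86 = 1115 W/m².

1120 W/m²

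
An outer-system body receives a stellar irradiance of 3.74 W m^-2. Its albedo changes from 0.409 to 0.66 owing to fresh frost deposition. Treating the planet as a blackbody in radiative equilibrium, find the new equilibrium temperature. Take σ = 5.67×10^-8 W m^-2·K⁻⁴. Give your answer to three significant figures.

48.7 K

T₂ = [S(1−α₂)/(4σ)]^(1/4) = [3.740·0.34/(4σ)]^(1/4) = 48.66 K.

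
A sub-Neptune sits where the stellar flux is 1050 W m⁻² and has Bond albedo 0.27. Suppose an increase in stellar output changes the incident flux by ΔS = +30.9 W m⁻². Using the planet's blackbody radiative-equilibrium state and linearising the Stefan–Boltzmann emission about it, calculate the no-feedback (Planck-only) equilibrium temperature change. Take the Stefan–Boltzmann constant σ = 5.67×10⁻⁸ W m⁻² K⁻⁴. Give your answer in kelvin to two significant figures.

1.8 K

The baseline emission temperature is T_e = 241.1 K.
TOA radiative forcing: ΔF = (1−α)ΔS/4 = 0.73·(+30.9)/4 = 5.639 W m⁻².
Linearising σT⁴ gives d(σT⁴)/dT = 4σT_e³ = 3.179 W m⁻² per K.
ΔT₀ = ΔF/λ_P = 5.639/3.179 = 1.77 K.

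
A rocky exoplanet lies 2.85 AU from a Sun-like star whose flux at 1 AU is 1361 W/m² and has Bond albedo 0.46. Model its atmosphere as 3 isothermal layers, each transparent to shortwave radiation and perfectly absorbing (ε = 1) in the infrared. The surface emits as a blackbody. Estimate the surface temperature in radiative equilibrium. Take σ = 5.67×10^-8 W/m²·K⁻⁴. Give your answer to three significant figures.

Irradiance scales as 1/d², so S = 1361 W/m² × (1/2.85)² = 167.6 W/m².
The effective emission temperature is T_e = [S(1−α)/(4σ)]^¼ = 141.3 K.
With N = 3 opaque layers, T_s = (N+1)^(1/4)·T_e = 4^(1/4)·141.3 = 199.9 K.

200 K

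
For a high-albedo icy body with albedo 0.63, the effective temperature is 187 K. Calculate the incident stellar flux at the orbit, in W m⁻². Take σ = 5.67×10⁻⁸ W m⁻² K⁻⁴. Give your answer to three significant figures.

750 W m⁻²

From S(1−α)/4 = σT⁴: S = 4σT⁴/(1−α).
σT⁴ = 5.67×10⁻⁸·(187)⁴ = 69.33 W m⁻².
S = 4·69.33/0.37 = 749.6 W m⁻².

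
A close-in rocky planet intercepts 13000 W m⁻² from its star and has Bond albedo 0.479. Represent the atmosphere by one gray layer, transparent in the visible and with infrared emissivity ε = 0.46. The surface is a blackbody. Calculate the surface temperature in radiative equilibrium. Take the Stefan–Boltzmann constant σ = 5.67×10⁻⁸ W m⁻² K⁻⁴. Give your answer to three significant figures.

444 K

The planet radiates to space at T_e = [S(1−α)/(4σ)]^(1/4) = 415.7 K.
Surface balance with a leaky layer gives σT_s⁴ = σT_e⁴·2/(2−ε), so T_s = T_e·[2/(2−0.46)]^(1/4) = 443.8 K.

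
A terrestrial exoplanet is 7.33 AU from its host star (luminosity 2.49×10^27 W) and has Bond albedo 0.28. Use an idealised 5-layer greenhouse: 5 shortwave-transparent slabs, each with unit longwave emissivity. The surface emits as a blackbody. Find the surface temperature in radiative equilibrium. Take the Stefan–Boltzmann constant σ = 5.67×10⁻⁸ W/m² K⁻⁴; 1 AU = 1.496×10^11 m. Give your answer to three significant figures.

Orbital distance: d = 7.33 AU = 1.097×10^12 m.
Flux at the orbit: S = L/(4πd²) = 2.49×10^27/(4π·(1.10×10^12)²) = 164.8 W/m².
OLR = S(1−α)/4 = 29.66 W/m²; the top layer radiates at T_e = 151.2 K.
With N = 5 opaque layers, T_s = (N+1)^(1/4)·T_e = 6^(1/4)·151.2 = 236.7 K.

237 kelvin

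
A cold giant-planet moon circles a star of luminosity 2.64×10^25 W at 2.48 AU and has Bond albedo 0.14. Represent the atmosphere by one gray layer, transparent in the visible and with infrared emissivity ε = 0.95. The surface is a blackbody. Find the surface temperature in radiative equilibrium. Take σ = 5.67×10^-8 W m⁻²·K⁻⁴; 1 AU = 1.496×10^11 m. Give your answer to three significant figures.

102 kelvin

d = 2.48 × 1.496×10^11 m = 3.710×10^11 m.
Flux at the orbit: S = L/(4πd²) = 2.64×10^25/(4π·(3.71×10^11)²) = 15.26 W m⁻².
Effective emission temperature (TOA balance): σT_e⁴ = S(1−α)/4 = 3.281 W m⁻² → T_e = 87.22 K.
Surface balance with a leaky layer gives σT_s⁴ = σT_e⁴·2/(2−ε), so T_s = T_e·[2/(2−0.95)]^(1/4) = 102.5 K.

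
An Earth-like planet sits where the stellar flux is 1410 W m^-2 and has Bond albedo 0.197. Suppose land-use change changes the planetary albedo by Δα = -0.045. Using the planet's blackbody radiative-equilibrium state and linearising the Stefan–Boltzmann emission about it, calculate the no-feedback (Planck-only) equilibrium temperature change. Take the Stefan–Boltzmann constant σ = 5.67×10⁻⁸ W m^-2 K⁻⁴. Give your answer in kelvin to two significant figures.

Reference equilibrium: T_e = [S(1−α)/(4σ)]^(1/4) = 265.8 K.
TOA radiative forcing: ΔF = −S·Δα/4 = −1410·(-0.045)/4 = 15.86 W m^-2.
The Planck feedback parameter is 4σT_e³ = 4.260 W m^-2/K.
Hence the no-feedback warming is ΔF/(4σT_e³) = 3.72 K.

3.7 K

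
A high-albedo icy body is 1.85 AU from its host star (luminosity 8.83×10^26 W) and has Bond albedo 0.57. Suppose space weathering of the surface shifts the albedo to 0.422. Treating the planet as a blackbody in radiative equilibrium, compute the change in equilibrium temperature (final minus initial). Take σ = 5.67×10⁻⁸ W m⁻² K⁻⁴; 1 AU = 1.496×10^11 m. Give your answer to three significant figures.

d = 1.85 × 1.496×10^11 m = 2.768×10^11 m.
S = L/(4πd²) = 917.4 W m⁻².
With α = 0.57, T₁ = 204.2 K.
After:  T₂ = [917.4·0.578/(4σ)]^(1/4) = 219.9 K.
Change: 219.9 − 204.2 = 15.67 K.

15.7 K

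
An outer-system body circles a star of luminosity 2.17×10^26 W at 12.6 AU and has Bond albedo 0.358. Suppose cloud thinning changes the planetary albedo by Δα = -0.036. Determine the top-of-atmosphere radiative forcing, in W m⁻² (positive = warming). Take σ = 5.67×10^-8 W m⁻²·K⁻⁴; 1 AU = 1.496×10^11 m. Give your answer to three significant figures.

Orbital distance: d = 12.6 AU = 1.885×10^12 m.
Flux at the orbit: S = L/(4πd²) = 2.17×10^26/(4π·(1.88×10^12)²) = 4.860 W m⁻².
The change in absorbed flux is Δ[S(1−α)/4] = −SΔα/4 = 0.04374 W m⁻².

0.0437 W m⁻²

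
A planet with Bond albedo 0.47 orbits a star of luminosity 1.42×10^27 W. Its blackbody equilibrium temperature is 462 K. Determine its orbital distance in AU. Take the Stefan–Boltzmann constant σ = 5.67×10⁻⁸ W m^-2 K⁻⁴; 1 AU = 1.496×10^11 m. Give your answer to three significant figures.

0.509 AU

The flux needed for this T is 4σT⁴/(1−0.47) = 19500 W m^-2.
S = L/(4πd²) → d = √(L/4πS) = √(1.42×10^27/(4π·19500)) = 7.613×10^10 m = 0.5089 AU.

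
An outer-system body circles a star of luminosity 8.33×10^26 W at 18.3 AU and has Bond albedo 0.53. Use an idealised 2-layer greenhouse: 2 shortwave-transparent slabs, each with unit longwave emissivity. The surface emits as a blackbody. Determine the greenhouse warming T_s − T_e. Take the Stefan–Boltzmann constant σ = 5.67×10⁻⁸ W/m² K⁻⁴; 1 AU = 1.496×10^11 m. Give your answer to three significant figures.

20.7 K

d = 18.3 × 1.496×10^11 m = 2.738×10^12 m.
S = L/(4πd²) = 8.844 W/m².
The effective emission temperature is T_e = [S(1−α)/(4σ)]^¼ = 65.43 K.
T_s = (N+1)^(1/4)·T_e = 86.11 K.
Warming: T_s − T_e = 20.68 K.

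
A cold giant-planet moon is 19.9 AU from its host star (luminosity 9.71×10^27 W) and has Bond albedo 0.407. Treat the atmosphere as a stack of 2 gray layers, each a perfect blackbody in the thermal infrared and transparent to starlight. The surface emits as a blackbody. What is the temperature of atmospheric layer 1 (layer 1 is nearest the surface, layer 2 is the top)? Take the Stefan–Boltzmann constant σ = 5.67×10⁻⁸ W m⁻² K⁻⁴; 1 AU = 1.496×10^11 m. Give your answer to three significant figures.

146 K

Orbital distance: d = 19.9 AU = 2.977×10^12 m.
Flux at the orbit: S = L/(4πd²) = 9.71×10^27/(4π·(2.98×10^12)²) = 87.18 W m⁻².
OLR = S(1−α)/4 = 12.93 W m⁻²; the top layer radiates at T_e = 122.9 K.
In the N-layer model, layer k (counted from the surface) has T_k = (N+1−k)^(1/4)·T_e.
T_1 = (2)^(1/4)·122.9 = 146.1 K.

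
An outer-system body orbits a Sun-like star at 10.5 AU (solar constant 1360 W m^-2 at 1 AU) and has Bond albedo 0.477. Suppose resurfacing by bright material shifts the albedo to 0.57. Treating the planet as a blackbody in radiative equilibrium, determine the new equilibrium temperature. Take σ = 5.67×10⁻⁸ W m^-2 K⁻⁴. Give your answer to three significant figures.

Irradiance scales as 1/d², so S = 1360 W m^-2 × (1/10.5)² = 12.34 W m^-2.
T₂ = [S(1−α₂)/(4σ)]^(1/4) = [12.34·0.43/(4σ)]^(1/4) = 69.54 K.

69.5 K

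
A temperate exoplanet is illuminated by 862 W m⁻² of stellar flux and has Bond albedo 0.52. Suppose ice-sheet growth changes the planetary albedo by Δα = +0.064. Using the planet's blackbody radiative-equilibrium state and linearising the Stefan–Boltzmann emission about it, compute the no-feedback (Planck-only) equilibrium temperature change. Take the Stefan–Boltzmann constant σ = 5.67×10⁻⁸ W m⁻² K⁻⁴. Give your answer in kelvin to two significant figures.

Reference equilibrium: T_e = [S(1−α)/(4σ)]^(1/4) = 206.7 K.
The change in absorbed flux is Δ[S(1−α)/4] = −SΔα/4 = -13.79 W m⁻².
The Planck feedback parameter is 4σT_e³ = 2.002 W m⁻²/K.
Hence the no-feedback warming is ΔF/(4σT_e³) = -6.89 K.

-6.9 K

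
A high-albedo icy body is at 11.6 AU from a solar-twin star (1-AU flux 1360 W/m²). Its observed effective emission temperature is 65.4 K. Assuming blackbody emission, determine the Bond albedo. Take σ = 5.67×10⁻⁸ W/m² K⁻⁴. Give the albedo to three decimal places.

Flux at the orbit: S = 1360/(11.6)² = 10.11 W/m².
Energy balance: S(1−α)/4 = σT⁴, so 1−α = 4σT⁴/S.
4σT⁴ = 4·5.67×10⁻⁸·(65.4)⁴ = 4.149 W/m².
Hence α = 1 − 4.149/10.11 = 0.5895.

0.589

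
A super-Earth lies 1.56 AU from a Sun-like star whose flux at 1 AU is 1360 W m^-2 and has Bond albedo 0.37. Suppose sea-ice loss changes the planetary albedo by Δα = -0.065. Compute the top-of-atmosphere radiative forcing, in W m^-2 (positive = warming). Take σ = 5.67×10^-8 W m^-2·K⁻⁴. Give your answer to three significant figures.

Flux at the orbit: S = 1360/(1.56)² = 558.8 W m^-2.
ΔF = −(S/4)Δα = −(558.8/4)×(-0.065) = 9.081 W m^-2.

9.08 W m^-2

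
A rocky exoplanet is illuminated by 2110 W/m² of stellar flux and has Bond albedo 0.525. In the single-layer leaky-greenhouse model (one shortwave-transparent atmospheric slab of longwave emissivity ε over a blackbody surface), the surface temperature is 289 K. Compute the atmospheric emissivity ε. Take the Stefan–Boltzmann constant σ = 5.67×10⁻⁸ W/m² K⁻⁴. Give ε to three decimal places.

TOA balance gives T_e = 257.8 K.
Since (2−ε)/2 = (T_e/T_s)⁴ = 0.6335, ε = 0.7330.

0.733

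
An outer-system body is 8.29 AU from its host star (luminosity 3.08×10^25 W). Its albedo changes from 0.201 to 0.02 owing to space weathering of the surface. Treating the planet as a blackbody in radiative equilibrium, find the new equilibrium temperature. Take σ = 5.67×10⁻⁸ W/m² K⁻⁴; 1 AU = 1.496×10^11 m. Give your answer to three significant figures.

51.2 K

d = 8.29 × 1.496×10^11 m = 1.240×10^12 m.
Spreading L over a sphere of radius d: S = 3.08×10^25/(4π·1.24×10^12²) = 1.594 W/m².
T₂ = [S(1−α₂)/(4σ)]^(1/4) = [1.594·0.98/(4σ)]^(1/4) = 51.23 K.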